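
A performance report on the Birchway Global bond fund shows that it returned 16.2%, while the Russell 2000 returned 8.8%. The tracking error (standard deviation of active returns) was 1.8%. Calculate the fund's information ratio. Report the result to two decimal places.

4.11

IR = (Rp − Rb) / TE = (16.2% − 8.8%) / 1.8% = 7.40% / 1.8% = 4.1111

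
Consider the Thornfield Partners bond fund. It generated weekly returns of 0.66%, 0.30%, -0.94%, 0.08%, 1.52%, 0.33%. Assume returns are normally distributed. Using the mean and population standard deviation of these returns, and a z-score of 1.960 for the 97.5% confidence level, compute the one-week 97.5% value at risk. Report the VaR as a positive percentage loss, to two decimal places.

r̄ = (0.66 + 0.3 − 0.94 + 0.08 + 1.52 + 0.33) / 6 = 1.950 / 6 = 0.3250%
Σ(r − r̄)² = (0.66 − 0.3250)² + (0.3 − 0.3250)² + (-0.94 − 0.3250)² + … = 3.2012
population σ = √(3.2012 / 6) = √0.5335 = 0.7304%
VaR = −(r̄ − z·σ) = −(0.3250 − 1.960 × 0.7304) = −(-1.1066) = 1.1066%

1.11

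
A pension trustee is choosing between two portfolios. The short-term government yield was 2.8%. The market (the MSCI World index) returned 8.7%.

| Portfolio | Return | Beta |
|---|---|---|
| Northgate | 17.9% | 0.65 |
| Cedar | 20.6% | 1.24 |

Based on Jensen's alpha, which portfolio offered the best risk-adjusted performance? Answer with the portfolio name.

Northgate: α = 17.9% − [2.8% + 0.65 × (8.7% − 2.8%)] = 11.265
Cedar: α = 20.6% − [2.8% + 1.24 × (8.7% − 2.8%)] = 10.484
Highest: Northgate (11.265).

Northgate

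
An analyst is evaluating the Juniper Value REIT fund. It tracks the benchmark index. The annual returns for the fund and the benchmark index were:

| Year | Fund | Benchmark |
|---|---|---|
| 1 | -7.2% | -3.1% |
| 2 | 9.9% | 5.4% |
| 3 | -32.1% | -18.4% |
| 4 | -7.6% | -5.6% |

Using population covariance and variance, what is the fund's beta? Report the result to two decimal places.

1.75

r̄p = -9.2500%,  r̄m = -5.4250%
Cov = Σ(rp − r̄p)(rm − r̄m) / 4 = 127.0638
Var(rm) = Σ(rm − r̄m)² / 4 = 72.7419
β = Cov / Var = 127.0638 / 72.7419 = 1.7468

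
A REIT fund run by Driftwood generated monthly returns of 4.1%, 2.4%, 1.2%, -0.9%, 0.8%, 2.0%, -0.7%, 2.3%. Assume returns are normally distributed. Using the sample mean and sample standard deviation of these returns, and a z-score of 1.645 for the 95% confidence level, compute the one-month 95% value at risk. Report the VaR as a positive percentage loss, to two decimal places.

1.35

Mean return μ = 11.20 / 8 = 1.4000%
Σ(r − μ)² = (4.1 − 1.4000)² + (2.4 − 1.4000)² + … = 19.5600
sample σ = √(19.5600 / 7) = √2.7943 = 1.6716%
VaR = −(μ − z·σ) = −(1.4000 − 1.645 × 1.6716) = −(-1.3498) = 1.3498%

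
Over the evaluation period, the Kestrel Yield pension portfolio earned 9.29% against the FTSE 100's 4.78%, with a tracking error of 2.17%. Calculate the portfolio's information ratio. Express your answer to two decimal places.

2.08

IR = (Rp − Rb) / TE = (9.29% − 4.78%) / 2.17% = 4.51% / 2.17% = 2.0783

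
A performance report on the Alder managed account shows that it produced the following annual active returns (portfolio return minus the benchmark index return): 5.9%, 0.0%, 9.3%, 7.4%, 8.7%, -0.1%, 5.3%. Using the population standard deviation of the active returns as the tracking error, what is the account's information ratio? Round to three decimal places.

1.458

r̄ = (5.9 + 0 + 9.3 + 7.4 + 8.7 − 0.1 + 5.3) / 7 = 5.2143%
Σ(r − r̄)² = (5.9 − 5.2143)² + (0 − 5.2143)² + (9.3 − 5.2143)² + … = 89.5286
population σ = √(89.5286 / 7) = √12.7898 = 3.5763%
IR = r̄ / tracking error = 5.2143 / 3.5763 = 1.4580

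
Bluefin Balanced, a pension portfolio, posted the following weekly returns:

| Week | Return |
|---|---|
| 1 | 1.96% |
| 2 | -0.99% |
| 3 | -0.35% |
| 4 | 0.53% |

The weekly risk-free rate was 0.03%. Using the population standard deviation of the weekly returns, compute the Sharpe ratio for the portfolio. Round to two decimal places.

0.23

r̄ = (1.96 − 0.99 − 0.35 + 0.53) / 4 = 0.2875%
Population std dev = √[4.8945 / 4] = 1.1062%
Sharpe = (r̄ − rf) / σ = (0.2875 − 0.03) / 1.1062 = 0.2575 / 1.1062 = 0.2328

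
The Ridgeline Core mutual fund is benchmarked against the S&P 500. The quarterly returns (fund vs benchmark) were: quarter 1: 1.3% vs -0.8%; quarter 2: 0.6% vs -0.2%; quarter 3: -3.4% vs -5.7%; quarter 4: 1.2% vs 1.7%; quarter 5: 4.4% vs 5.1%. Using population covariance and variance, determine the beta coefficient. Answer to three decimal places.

r̄p = 0.8200%,  r̄m = 0.0200%
Cov = Σ(rp − r̄p)(rm − r̄m) / 5 = 8.5236
Var(rm) = Σ(rm − r̄m)² / 5 = 12.4136
β = Cov / Var = 8.5236 / 12.4136 = 0.6866

0.687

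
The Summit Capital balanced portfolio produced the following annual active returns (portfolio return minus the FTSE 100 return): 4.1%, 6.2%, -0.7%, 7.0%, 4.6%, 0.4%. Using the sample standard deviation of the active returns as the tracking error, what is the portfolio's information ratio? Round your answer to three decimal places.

1.158

r̄ = (4.1 + 6.2 − 0.7 + 7 + 4.6 + 0.4) / 6 = 21.60 / 6 = 3.6000%
Σ(r − r̄)² = (4.1 − 3.6000)² + (6.2 − 3.6000)² + … = 48.3000
sample σ = √(48.3000 / 5) = √9.6600 = 3.1081%
IR = r̄ / tracking error = 3.6000 / 3.1081 = 1.1583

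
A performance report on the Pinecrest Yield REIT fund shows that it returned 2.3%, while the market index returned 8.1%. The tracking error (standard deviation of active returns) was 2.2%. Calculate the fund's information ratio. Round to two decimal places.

IR = (Rp − Rb) / TE = (2.3% − 8.1%) / 2.2% = -5.80% / 2.2% = -2.6364

-2.64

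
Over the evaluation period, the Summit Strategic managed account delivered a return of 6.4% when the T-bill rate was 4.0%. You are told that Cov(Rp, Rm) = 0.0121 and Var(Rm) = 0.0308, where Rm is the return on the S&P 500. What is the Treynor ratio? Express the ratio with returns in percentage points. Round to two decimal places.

β = Cov / Var = 0.0121 / 0.0308 = 0.3929
Treynor = (Rp − Rf) / β = (6.4% − 4.0%) / 0.3929 = 2.40 / 0.3929 = 6.1084

6.11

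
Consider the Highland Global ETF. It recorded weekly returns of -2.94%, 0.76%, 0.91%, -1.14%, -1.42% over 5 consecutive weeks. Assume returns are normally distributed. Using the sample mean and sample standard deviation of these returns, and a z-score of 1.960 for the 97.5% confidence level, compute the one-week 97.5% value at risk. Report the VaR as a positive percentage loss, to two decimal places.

r̄ = (-2.94 + 0.76 + 0.91 − 1.14 − 1.42) / 5 = -3.830 / 5 = -0.7660%
Σ(r − r̄)² = (-2.94 − (-0.7660))² + (0.76 − (-0.7660))² + (0.91 − (-0.7660))² + … = 10.4315
σ = √[10.4315 / 4] = 1.6149%
VaR = −(r̄ − z·σ) = −(-0.7660 − 1.960 × 1.6149) = −(-3.9312) = 3.9312%

3.93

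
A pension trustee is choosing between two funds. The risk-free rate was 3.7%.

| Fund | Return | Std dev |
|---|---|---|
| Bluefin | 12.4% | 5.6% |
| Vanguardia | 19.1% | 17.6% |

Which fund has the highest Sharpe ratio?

Bluefin: Sharpe ratio = (12.4% − 3.7%) / 5.6% = 1.554
Vanguardia: Sharpe ratio = (19.1% − 3.7%) / 17.6% = 0.875
Highest: Bluefin (1.554).

Bluefin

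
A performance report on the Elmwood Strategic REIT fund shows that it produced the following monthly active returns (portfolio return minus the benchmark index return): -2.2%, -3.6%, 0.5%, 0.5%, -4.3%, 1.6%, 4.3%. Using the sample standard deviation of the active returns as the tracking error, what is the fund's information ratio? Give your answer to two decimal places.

-0.15

Mean return r̄ = -3.20 / 7 = -0.4571%
Σ(r − r̄)² = 56.3771; sample σ = √(56.3771/6) = 3.0653%
IR = r̄ / tracking error = -0.4571 / 3.0653 = -0.1491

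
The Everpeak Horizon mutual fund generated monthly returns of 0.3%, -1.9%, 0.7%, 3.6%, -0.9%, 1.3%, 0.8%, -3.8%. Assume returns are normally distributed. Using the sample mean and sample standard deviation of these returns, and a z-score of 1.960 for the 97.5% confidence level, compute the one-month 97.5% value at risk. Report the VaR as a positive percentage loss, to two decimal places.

4.35

Mean return r̄ = 0.10 / 8 = 0.0125%
Sample σ = √[Σ(r − r̄)² / 7] = √[34.7288 / 7] = √4.9613 = 2.2274%
VaR = −(r̄ − z·σ) = −(0.0125 − 1.960 × 2.2274) = −(-4.3532) = 4.3532%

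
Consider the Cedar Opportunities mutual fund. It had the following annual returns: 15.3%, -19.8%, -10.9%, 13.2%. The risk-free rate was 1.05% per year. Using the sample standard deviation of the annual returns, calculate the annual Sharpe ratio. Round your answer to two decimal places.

r̄ = (15.3 − 19.8 − 10.9 + 13.2) / 4 = -2.20 / 4 = -0.5500%
Sample σ = √[Σ(r − r̄)² / 3] = √[917.9700 / 3] = √305.9900 = 17.4926%
Sharpe = (r̄ − rf) / σ = (-0.5500 − 1.05) / 17.4926 = -1.6000 / 17.4926 = -0.0915

-0.09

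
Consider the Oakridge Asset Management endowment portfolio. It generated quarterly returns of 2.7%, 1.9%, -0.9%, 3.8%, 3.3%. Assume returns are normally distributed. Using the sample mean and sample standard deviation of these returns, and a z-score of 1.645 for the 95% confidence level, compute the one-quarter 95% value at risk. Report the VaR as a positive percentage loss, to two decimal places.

0.89

r̄ = (2.7 + 1.9 − 0.9 + 3.8 + 3.3) / 5 = 2.1600%
Sample σ = √[Σ(r − r̄)² / 4] = √[13.7120 / 4] = √3.4280 = 1.8515%
VaR = −(r̄ − z·σ) = −(2.1600 − 1.645 × 1.8515) = −(-0.8857) = 0.8857%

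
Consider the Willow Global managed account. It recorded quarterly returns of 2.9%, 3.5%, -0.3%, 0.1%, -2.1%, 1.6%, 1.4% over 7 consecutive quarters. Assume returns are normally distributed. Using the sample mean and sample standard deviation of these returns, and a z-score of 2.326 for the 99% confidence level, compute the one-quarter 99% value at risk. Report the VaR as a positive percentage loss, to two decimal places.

3.49

r̄ = (2.9 + 3.5 − 0.3 + 0.1 − 2.1 + 1.6 + 1.4) / 7 = 1.0143%
Sample std dev = √[22.4886 / 6] = 1.9360%
VaR = −(r̄ − z·σ) = −(1.0143 − 2.326 × 1.9360) = −(-3.4888) = 3.4888%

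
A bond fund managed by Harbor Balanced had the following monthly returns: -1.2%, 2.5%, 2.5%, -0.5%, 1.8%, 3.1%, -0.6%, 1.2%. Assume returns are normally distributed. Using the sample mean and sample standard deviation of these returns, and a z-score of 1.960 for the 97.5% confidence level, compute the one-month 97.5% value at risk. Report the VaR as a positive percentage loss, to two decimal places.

2.14

Mean return μ = 8.80 / 8 = 1.1000%
Σ(r − μ)² = (-1.2 − 1.1000)² + (2.5 − 1.1000)² + … = 19.1600
sample σ = √(19.1600 / 7) = √2.7371 = 1.6544%
VaR = −(μ − z·σ) = −(1.1000 − 1.960 × 1.6544) = −(-2.1426) = 2.1426%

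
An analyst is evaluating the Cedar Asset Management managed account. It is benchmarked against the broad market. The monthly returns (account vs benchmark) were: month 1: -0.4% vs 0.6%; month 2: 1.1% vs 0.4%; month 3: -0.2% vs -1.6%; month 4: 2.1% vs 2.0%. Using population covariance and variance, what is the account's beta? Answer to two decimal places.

r̄p = 0.6500%,  r̄m = 0.3500%
Cov = Σ(rp − r̄p)(rm − r̄m) / 4 = 0.9525
Var(rm) = Σ(rm − r̄m)² / 4 = 1.6475
β = Cov / Var = 0.9525 / 1.6475 = 0.5781

0.58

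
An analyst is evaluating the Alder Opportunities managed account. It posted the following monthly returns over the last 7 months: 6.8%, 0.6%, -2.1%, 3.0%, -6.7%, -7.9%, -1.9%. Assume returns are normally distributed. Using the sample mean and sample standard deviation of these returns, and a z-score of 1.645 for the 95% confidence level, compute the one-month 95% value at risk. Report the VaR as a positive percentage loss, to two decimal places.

Mean return r̄ = -8.20 / 7 = -1.1714%
Sample std dev = √[161.3143 / 6] = 5.1851%
VaR = −(r̄ − z·σ) = −(-1.1714 − 1.645 × 5.1851) = −(-9.7009) = 9.7009%

9.70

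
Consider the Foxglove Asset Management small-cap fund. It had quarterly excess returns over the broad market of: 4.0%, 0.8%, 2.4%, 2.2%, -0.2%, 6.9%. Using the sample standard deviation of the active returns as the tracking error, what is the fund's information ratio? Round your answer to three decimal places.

1.066

μ = (4 + 0.8 + 2.4 + 2.2 − 0.2 + 6.9) / 6 = 2.6833%
Sample std dev = √[31.6883 / 5] = 2.5175%
IR = μ / tracking error = 2.6833 / 2.5175 = 1.0659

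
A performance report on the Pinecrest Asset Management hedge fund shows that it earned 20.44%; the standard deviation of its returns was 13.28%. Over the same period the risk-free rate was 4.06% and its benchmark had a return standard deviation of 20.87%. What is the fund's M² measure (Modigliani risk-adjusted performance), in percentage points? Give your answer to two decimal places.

Sharpe = (Rp − Rf) / σp = (20.44% − 4.06%) / 13.28% = 1.2334
M² = Rf + Sharpe × σm = 4.06% + 1.2334 × 20.87% = 29.8011%

29.80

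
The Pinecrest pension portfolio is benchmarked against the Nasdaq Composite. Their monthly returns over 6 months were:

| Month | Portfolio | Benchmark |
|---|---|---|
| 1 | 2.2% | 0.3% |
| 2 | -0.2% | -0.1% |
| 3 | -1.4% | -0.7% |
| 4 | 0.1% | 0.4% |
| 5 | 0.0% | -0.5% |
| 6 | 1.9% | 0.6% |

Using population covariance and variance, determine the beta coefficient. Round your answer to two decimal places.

2.09

r̄p = 0.4333%,  r̄m = 0.0000%
Cov = Σ(rp − r̄p)(rm − r̄m) / 6 = 0.4733
Var(rm) = Σ(rm − r̄m)² / 6 = 0.2267
β = Cov / Var = 0.4733 / 0.2267 = 2.0878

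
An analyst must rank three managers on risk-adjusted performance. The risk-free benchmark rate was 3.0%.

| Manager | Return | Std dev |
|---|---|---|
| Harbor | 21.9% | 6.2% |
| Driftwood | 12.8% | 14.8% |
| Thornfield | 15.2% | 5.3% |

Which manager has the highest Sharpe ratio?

Harbor: Sharpe ratio = (21.9% − 3.0%) / 6.2% = 3.048
Driftwood: Sharpe ratio = (12.8% − 3.0%) / 14.8% = 0.662
Thornfield: Sharpe ratio = (15.2% − 3.0%) / 5.3% = 2.302
Highest: Harbor (3.048).

Harbor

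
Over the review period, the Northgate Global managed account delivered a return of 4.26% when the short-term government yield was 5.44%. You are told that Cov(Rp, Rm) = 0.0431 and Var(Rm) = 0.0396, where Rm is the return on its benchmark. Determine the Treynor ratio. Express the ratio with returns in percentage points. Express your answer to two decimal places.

-1.08

β = Cov / Var = 0.0431 / 0.0396 = 1.0884
Treynor = (Rp − Rf) / β = (4.26% − 5.44%) / 1.0884 = -1.18 / 1.0884 = -1.0842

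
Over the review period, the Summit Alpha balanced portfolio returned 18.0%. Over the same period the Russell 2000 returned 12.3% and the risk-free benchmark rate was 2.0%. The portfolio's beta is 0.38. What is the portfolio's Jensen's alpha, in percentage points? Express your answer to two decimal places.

12.09

CAPM expected return = Rf + β(Rm − Rf) = 2.0% + 0.38 × (12.3% − 2.0%) = 2 + 0.38 × 10.30 = 5.9140%
Jensen's α = Rp − E[R] = 18.0% − 5.9140% = 12.0860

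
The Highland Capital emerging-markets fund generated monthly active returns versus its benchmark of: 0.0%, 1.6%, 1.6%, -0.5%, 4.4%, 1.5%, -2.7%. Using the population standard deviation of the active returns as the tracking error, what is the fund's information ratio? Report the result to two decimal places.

Mean return r̄ = 5.90 / 7 = 0.8429%
Population std dev = √[29.2971 / 7] = 2.0458%
IR = r̄ / tracking error = 0.8429 / 2.0458 = 0.4120

0.41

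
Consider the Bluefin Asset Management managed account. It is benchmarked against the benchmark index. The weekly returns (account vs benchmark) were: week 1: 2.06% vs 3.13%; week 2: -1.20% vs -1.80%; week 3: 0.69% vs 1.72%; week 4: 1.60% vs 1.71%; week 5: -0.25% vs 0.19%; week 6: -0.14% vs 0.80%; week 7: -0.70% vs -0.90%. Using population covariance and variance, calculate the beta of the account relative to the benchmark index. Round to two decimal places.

0.68

r̄p = 0.2943%,  r̄m = 0.6929%
Cov = Σ(rp − r̄p)(rm − r̄m) / 7 = 1.6534
Var(rm) = Σ(rm − r̄m)² / 7 = 2.4350
β = Cov / Var = 1.6534 / 2.4350 = 0.6790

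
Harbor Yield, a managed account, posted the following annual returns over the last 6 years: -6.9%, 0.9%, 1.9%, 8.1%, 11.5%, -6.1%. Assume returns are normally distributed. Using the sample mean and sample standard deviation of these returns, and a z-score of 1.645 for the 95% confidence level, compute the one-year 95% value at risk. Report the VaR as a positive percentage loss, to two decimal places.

r̄ = (-6.9 + 0.9 + 1.9 + 8.1 + 11.5 − 6.1) / 6 = 9.40 / 6 = 1.5667%
Σ(r − r̄)² = 272.3733; sample σ = √(272.3733/5) = 7.3807%
VaR = −(r̄ − z·σ) = −(1.5667 − 1.645 × 7.3807) = −(-10.5746) = 10.5746%

10.57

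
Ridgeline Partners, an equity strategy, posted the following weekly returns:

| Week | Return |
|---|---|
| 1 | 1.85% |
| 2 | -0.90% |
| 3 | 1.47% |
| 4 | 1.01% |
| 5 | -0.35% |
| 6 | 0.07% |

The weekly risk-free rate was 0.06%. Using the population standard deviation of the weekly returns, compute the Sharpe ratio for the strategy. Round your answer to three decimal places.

0.469

r̄ = (1.85 − 0.9 + 1.47 + 1.01 − 0.35 + 0.07) / 6 = 3.150 / 6 = 0.5250%
Population σ = √[Σ(r − r̄)² / 6] = √[5.8872 / 6] = √0.9812 = 0.9906%
Sharpe = (r̄ − rf) / σ = (0.5250 − 0.06) / 0.9906 = 0.4650 / 0.9906 = 0.4694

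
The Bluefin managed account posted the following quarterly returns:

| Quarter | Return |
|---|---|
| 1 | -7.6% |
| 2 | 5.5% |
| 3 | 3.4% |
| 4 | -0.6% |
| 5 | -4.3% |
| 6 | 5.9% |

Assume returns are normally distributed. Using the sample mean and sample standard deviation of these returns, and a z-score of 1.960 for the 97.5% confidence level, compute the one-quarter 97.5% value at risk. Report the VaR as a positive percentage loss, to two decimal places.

10.44

r̄ = (-7.6 + 5.5 + 3.4 − 0.6 − 4.3 + 5.9) / 6 = 0.3833%
Σ(r − r̄)² = (-7.6 − 0.3833)² + (5.5 − 0.3833)² + (3.4 − 0.3833)² + … = 152.3483
sample σ = √(152.3483 / 5) = √30.4697 = 5.5199%
VaR = −(r̄ − z·σ) = −(0.3833 − 1.960 × 5.5199) = −(-10.4357) = 10.4357%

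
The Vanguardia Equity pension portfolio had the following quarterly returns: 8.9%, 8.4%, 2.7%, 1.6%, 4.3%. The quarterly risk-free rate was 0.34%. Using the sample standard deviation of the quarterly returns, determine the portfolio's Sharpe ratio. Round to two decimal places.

1.46

r̄ = (8.9 + 8.4 + 2.7 + 1.6 + 4.3) / 5 = 25.90 / 5 = 5.1800%
Σ(r − r̄)² = (8.9 − 5.1800)² + (8.4 − 5.1800)² + (2.7 − 5.1800)² + … = 43.9480
sample σ = √(43.9480 / 4) = √10.9870 = 3.3147%
Sharpe = (r̄ − rf) / σ = (5.1800 − 0.34) / 3.3147 = 4.8400 / 3.3147 = 1.4602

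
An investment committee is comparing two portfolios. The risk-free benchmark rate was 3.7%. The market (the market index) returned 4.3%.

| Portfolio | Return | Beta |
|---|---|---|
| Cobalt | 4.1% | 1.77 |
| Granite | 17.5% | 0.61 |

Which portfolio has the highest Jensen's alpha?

Granite

Cobalt: α = 4.1% − [3.7% + 1.77 × (4.3% − 3.7%)] = -0.662
Granite: α = 17.5% − [3.7% + 0.61 × (4.3% − 3.7%)] = 13.434
Highest: Granite (13.434).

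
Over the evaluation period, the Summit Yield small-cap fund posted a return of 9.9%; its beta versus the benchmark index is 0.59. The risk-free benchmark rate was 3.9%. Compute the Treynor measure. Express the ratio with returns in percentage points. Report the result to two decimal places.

Treynor = (Rp − Rf) / β = (9.9% − 3.9%) / 0.59 = 6.00 / 0.59 = 10.1695

10.17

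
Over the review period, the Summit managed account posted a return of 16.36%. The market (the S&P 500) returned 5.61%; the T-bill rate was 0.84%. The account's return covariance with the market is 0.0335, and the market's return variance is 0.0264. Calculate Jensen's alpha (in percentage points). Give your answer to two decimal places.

β = Cov / Var = 0.0335 / 0.0264 = 1.2689
E[R] = Rf + β(Rm − Rf) = 0.84% + 1.2689 × (5.61% − 0.84%) = 6.8927%
α = Rp − E[R] = 16.36% − 6.8927% = 9.4673

9.47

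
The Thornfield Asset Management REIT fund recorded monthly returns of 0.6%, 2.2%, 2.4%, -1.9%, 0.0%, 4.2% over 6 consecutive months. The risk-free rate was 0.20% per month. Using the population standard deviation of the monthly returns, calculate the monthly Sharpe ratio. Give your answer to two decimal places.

Mean return μ = 7.50 / 6 = 1.2500%
Σ(r − μ)² = 22.8350; population σ = √(22.8350/6) = 1.9509%
Sharpe = (μ − rf) / σ = (1.2500 − 0.2) / 1.9509 = 1.0500 / 1.9509 = 0.5382

0.54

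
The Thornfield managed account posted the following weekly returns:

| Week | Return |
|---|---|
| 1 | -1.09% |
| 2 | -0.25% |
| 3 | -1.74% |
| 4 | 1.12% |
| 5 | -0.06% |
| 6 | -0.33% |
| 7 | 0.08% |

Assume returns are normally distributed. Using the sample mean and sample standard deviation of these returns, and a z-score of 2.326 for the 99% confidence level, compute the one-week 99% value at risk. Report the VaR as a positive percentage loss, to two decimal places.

r̄ = (-1.09 − 0.25 − 1.74 + 1.12 − 0.06 − 0.33 + 0.08) / 7 = -0.3243%
Sample std dev = √[4.9154 / 6] = 0.9051%
VaR = −(r̄ − z·σ) = −(-0.3243 − 2.326 × 0.9051) = −(-2.4296) = 2.4296%

2.43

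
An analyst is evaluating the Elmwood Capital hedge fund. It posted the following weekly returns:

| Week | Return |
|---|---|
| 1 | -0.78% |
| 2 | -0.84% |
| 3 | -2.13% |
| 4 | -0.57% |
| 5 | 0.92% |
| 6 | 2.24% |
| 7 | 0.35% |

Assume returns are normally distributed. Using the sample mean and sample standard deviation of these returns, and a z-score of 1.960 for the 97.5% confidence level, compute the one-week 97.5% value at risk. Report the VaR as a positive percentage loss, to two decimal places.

2.90

Mean return r̄ = -0.810 / 7 = -0.1157%
Σ(r − r̄)² = 12.0686; sample σ = √(12.0686/6) = 1.4183%
VaR = −(r̄ − z·σ) = −(-0.1157 − 1.960 × 1.4183) = −(-2.8956) = 2.8956%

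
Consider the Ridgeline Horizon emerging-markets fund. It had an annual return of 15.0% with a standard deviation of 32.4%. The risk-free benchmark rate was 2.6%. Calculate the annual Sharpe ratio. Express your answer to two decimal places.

Sharpe = (Rp − Rf) / σp = (15.0% − 2.6%) / 32.4% = 12.40% / 32.4% = 0.3827

0.38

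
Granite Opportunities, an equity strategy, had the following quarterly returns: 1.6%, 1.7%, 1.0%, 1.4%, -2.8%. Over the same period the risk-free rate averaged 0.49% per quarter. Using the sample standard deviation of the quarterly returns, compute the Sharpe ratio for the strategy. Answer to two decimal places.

r̄ = (1.6 + 1.7 + 1 + 1.4 − 2.8) / 5 = 0.5800%
Σ(r − r̄)² = (1.6 − 0.5800)² + (1.7 − 0.5800)² + (1 − 0.5800)² + … = 14.5680
sample σ = √(14.5680 / 4) = √3.6420 = 1.9084%
Sharpe = (r̄ − rf) / σ = (0.5800 − 0.49) / 1.9084 = 0.0900 / 1.9084 = 0.0472

0.05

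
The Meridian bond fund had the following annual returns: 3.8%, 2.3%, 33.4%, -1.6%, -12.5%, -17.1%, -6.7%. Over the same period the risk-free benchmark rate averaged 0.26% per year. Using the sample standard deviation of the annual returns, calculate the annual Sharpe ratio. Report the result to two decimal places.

0.00

r̄ = (3.8 + 2.3 + 33.4 − 1.6 − 12.5 − 17.1 − 6.7) / 7 = 1.60 / 7 = 0.2286%
Σ(r − r̄)² = 1631.0343; sample σ = √(1631.0343/6) = 16.4875%
Sharpe = (r̄ − rf) / σ = (0.2286 − 0.26) / 16.4875 = -0.0314 / 16.4875 = -0.0019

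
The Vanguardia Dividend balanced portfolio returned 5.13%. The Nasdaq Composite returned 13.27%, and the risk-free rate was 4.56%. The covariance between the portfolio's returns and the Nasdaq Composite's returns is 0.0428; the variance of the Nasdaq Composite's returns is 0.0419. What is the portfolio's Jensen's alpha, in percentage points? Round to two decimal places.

-8.33

β = Cov / Var = 0.0428 / 0.0419 = 1.0215
E[R] = Rf + β(Rm − Rf) = 4.56% + 1.0215 × (13.27% − 4.56%) = 13.4573%
α = Rp − E[R] = 5.13% − 13.4573% = -8.3273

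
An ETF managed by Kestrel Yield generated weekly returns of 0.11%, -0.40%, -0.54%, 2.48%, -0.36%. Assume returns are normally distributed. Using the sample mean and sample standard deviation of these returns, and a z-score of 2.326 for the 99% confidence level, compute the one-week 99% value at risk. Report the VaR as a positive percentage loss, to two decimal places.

2.69

r̄ = (0.11 − 0.4 − 0.54 + 2.48 − 0.36) / 5 = 1.290 / 5 = 0.2580%
Sample σ = √[Σ(r − r̄)² / 4] = √[6.4109 / 4] = √1.6027 = 1.2660%
VaR = −(r̄ − z·σ) = −(0.2580 − 2.326 × 1.2660) = −(-2.6867) = 2.6867%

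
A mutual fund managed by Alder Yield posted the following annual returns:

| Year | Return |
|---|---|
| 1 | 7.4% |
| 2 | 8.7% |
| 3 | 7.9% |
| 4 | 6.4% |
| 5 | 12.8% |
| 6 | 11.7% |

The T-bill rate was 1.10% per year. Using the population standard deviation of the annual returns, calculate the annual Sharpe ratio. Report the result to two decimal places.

r̄ = (7.4 + 8.7 + 7.9 + 6.4 + 12.8 + 11.7) / 6 = 9.1500%
Σ(r − r̄)² = (7.4 − 9.1500)² + (8.7 − 9.1500)² + (7.9 − 9.1500)² + … = 32.2150
population σ = √(32.2150 / 6) = √5.3692 = 2.3172%
Sharpe = (r̄ − rf) / σ = (9.1500 − 1.1) / 2.3172 = 8.0500 / 2.3172 = 3.4740

3.47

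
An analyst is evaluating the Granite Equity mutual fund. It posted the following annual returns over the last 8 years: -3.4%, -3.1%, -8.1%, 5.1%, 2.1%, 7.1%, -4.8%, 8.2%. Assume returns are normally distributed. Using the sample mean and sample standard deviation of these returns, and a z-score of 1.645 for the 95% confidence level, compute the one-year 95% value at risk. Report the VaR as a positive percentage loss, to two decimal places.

9.57

μ = (-3.4 − 3.1 − 8.1 + 5.1 + 2.1 + 7.1 − 4.8 + 8.2) / 8 = 0.3875%
Σ(r − μ)² = 256.6888; sample σ = √(256.6888/7) = 6.0556%
VaR = −(μ − z·σ) = −(0.3875 − 1.645 × 6.0556) = −(-9.5740) = 9.5740%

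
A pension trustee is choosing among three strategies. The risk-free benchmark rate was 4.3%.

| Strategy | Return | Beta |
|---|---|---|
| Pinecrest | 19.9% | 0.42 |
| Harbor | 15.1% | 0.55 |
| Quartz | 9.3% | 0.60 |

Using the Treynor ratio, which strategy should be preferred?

Pinecrest: Treynor = (19.9% − 4.3%) / 0.42 = 37.143
Harbor: Treynor = (15.1% − 4.3%) / 0.55 = 19.636
Quartz: Treynor = (9.3% − 4.3%) / 0.60 = 8.333
Highest: Pinecrest (37.143).

Pinecrest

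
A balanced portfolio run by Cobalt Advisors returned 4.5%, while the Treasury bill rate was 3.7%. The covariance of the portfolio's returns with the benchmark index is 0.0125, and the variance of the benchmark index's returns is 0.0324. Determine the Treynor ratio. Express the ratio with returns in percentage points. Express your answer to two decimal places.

β = Cov / Var = 0.0125 / 0.0324 = 0.3858
Treynor = (Rp − Rf) / β = (4.5% − 3.7%) / 0.3858 = 0.80 / 0.3858 = 2.0736

2.07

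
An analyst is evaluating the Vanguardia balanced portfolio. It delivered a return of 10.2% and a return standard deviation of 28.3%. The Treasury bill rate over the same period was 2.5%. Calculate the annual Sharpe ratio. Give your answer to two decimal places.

0.27

Sharpe = (Rp − Rf) / σp = (10.2% − 2.5%) / 28.3% = 7.70% / 28.3% = 0.2721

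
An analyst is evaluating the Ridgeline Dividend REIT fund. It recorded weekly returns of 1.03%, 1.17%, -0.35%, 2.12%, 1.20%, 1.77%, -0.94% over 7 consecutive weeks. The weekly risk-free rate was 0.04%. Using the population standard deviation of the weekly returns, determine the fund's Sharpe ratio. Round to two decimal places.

0.80

r̄ = (1.03 + 1.17 − 0.35 + 2.12 + 1.2 + 1.77 − 0.94) / 7 = 0.8571%
Population std dev = √[7.3603 / 7] = 1.0254%
Sharpe = (r̄ − rf) / σ = (0.8571 − 0.04) / 1.0254 = 0.8171 / 1.0254 = 0.7969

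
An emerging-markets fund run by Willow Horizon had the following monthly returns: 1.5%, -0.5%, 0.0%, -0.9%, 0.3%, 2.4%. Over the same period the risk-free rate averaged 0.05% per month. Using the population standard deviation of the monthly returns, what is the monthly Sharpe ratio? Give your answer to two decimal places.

0.36

Mean return r̄ = 2.80 / 6 = 0.4667%
Population σ = √[Σ(r − r̄)² / 6] = √[7.8533 / 6] = √1.3089 = 1.1441%
Sharpe = (r̄ − rf) / σ = (0.4667 − 0.05) / 1.1441 = 0.4167 / 1.1441 = 0.3642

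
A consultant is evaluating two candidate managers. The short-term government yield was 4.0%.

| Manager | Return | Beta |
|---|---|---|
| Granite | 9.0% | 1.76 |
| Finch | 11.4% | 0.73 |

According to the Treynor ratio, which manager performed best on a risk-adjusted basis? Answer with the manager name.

Finch

Granite: Treynor = (9.0% − 4.0%) / 1.76 = 2.841
Finch: Treynor = (11.4% − 4.0%) / 0.73 = 10.137
Highest: Finch (10.137).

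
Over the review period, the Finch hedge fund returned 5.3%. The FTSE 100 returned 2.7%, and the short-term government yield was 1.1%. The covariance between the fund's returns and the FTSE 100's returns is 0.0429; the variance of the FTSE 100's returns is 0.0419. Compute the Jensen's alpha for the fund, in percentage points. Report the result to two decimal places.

2.56

β = Cov / Var = 0.0429 / 0.0419 = 1.0239
E[R] = Rf + β(Rm − Rf) = 1.1% + 1.0239 × (2.7% − 1.1%) = 2.7382%
α = Rp − E[R] = 5.3% − 2.7382% = 2.5618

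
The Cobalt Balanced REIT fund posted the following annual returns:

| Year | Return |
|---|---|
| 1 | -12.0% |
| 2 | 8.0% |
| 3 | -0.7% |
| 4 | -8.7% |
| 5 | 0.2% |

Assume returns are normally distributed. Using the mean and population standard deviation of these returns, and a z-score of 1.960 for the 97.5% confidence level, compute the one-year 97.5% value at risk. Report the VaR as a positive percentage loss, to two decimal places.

16.48

r̄ = (-12 + 8 − 0.7 − 8.7 + 0.2) / 5 = -2.6400%
Σ(r − r̄)² = (-12 − (-2.6400))² + (8 − (-2.6400))² + (-0.7 − (-2.6400))² + … = 249.3720
population σ = √(249.3720 / 5) = √49.8744 = 7.0622%
VaR = −(r̄ − z·σ) = −(-2.6400 − 1.960 × 7.0622) = −(-16.4819) = 16.4819%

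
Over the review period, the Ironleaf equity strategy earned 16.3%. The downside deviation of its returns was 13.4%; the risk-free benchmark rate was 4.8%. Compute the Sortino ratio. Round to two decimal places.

0.86

Sortino = (Rp − Rf) / σd = (16.3% − 4.8%) / 13.4% = 11.50% / 13.4% = 0.8582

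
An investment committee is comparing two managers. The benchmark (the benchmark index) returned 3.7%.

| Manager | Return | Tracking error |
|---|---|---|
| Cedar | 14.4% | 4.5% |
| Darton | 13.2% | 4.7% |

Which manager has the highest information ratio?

Cedar

Cedar: IR = (14.4% − 3.7%) / 4.5% = 2.378
Darton: IR = (13.2% − 3.7%) / 4.7% = 2.021
Highest: Cedar (2.378).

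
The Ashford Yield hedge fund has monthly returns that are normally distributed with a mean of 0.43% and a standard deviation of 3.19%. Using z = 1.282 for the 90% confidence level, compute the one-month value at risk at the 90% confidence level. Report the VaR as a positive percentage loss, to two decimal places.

VaR (as % loss) = −(μ − z·σ) = −(0.43% − 1.282 × 3.19%) = −(-3.65958%) = 3.65958%

3.66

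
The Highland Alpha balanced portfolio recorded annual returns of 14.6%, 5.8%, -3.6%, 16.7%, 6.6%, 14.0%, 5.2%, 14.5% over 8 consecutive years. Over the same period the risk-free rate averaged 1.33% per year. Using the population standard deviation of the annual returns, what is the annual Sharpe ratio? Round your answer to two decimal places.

Mean return r̄ = 73.80 / 8 = 9.2250%
Σ(r − r̄)² = 334.6950; population σ = √(334.6950/8) = 6.4681%
Sharpe = (r̄ − rf) / σ = (9.2250 − 1.33) / 6.4681 = 7.8950 / 6.4681 = 1.2206

1.22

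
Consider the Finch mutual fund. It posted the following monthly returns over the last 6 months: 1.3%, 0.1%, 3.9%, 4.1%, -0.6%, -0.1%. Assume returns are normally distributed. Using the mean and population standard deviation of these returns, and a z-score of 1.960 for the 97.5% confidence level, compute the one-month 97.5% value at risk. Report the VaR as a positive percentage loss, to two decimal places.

2.26

r̄ = (1.3 + 0.1 + 3.9 + 4.1 − 0.6 − 0.1) / 6 = 8.70 / 6 = 1.4500%
Population σ = √[Σ(r − r̄)² / 6] = √[21.4750 / 6] = √3.5792 = 1.8919%
VaR = −(r̄ − z·σ) = −(1.4500 − 1.960 × 1.8919) = −(-2.2581) = 2.2581%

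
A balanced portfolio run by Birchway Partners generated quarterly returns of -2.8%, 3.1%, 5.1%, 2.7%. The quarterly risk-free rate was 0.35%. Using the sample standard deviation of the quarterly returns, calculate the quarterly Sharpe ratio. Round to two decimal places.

0.50

Mean return μ = 8.10 / 4 = 2.0250%
Sample std dev = √[34.3475 / 3] = 3.3837%
Sharpe = (μ − rf) / σ = (2.0250 − 0.35) / 3.3837 = 1.6750 / 3.3837 = 0.4950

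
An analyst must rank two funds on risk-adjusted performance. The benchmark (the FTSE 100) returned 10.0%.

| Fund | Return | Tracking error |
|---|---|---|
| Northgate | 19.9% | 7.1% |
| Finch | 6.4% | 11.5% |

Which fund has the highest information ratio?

Northgate

Northgate: IR = (19.9% − 10.0%) / 7.1% = 1.394
Finch: IR = (6.4% − 10.0%) / 11.5% = -0.313
Highest: Northgate (1.394).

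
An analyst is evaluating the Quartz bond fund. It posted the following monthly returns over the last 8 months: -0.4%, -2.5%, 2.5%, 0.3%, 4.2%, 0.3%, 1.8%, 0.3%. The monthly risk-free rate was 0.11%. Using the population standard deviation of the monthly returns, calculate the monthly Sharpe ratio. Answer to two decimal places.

r̄ = (-0.4 − 2.5 + 2.5 + 0.3 + 4.2 + 0.3 + 1.8 + 0.3) / 8 = 0.8125%
Population σ = √[Σ(r − r̄)² / 8] = √[28.5288 / 8] = √3.5661 = 1.8884%
Sharpe = (r̄ − rf) / σ = (0.8125 − 0.11) / 1.8884 = 0.7025 / 1.8884 = 0.3720

0.37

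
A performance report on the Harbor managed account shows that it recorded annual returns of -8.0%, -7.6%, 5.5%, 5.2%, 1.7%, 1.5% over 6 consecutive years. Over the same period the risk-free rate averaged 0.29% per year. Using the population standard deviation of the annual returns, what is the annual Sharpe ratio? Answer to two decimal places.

-0.10

Mean return μ = -1.70 / 6 = -0.2833%
Population std dev = √[183.7083 / 6] = 5.5334%
Sharpe = (μ − rf) / σ = (-0.2833 − 0.29) / 5.5334 = -0.5733 / 5.5334 = -0.1036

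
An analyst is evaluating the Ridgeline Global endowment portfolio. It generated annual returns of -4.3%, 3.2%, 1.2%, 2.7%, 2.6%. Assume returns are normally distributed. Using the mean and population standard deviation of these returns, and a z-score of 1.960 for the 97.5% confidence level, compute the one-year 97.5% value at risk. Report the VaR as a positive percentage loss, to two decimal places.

4.35

Mean return μ = 5.40 / 5 = 1.0800%
Population std dev = √[38.3880 / 5] = 2.7708%
VaR = −(μ − z·σ) = −(1.0800 − 1.960 × 2.7708) = −(-4.3508) = 4.3508%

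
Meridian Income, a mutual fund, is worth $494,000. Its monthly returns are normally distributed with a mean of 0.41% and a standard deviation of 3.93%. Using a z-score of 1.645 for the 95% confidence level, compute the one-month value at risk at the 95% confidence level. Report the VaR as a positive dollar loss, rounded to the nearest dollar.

$29,911

Return at the 95% tail: μ − z·σ = 0.41% − 1.645 × 3.93% = 0.41 − 6.46485 = -6.05485%
VaR = −(-6.05485%) × $494,000 = 6.05485% × $494,000 = $29,911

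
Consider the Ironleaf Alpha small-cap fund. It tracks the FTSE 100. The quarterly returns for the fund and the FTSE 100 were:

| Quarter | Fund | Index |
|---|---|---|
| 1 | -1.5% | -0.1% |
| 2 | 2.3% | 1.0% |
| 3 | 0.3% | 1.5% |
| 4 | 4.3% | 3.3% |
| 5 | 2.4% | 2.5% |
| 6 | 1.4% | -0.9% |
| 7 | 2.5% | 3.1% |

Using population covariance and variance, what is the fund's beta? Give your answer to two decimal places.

r̄p = 1.6714%,  r̄m = 1.4857%
Cov = Σ(rp − r̄p)(rm − r̄m) / 7 = 1.7424
Var(rm) = Σ(rm − r̄m)² / 7 = 2.1955
β = Cov / Var = 1.7424 / 2.1955 = 0.7936

0.79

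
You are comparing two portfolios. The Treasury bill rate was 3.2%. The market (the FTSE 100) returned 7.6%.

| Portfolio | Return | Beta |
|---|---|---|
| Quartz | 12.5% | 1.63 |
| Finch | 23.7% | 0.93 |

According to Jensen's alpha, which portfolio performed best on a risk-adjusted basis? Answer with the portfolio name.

Finch

Quartz: α = 12.5% − [3.2% + 1.63 × (7.6% − 3.2%)] = 2.128
Finch: α = 23.7% − [3.2% + 0.93 × (7.6% − 3.2%)] = 16.408
Highest: Finch (16.408).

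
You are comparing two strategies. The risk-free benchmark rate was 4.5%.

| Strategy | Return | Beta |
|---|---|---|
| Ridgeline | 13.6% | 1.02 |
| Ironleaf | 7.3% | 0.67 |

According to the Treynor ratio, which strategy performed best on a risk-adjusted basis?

Ridgeline

Ridgeline: Treynor = (13.6% − 4.5%) / 1.02 = 8.922
Ironleaf: Treynor = (7.3% − 4.5%) / 0.67 = 4.179
Highest: Ridgeline (8.922).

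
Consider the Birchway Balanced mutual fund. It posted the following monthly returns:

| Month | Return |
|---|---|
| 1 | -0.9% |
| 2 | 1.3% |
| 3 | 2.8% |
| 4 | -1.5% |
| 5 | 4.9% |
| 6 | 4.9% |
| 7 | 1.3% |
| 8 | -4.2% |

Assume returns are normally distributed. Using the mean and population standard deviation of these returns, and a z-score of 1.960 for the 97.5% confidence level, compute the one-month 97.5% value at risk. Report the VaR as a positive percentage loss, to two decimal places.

4.75

μ = (-0.9 + 1.3 + 2.8 − 1.5 + 4.9 + 4.9 + 1.3 − 4.2) / 8 = 8.60 / 8 = 1.0750%
Population std dev = √[70.6950 / 8] = 2.9727%
VaR = −(μ − z·σ) = −(1.0750 − 1.960 × 2.9727) = −(-4.7515) = 4.7515%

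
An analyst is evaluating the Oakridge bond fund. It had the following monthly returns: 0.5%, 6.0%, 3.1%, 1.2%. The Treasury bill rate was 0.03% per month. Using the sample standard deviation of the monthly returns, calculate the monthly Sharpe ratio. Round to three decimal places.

r̄ = (0.5 + 6 + 3.1 + 1.2) / 4 = 2.7000%
Σ(r − r̄)² = 18.1400; sample σ = √(18.1400/3) = 2.4590%
Sharpe = (r̄ − rf) / σ = (2.7000 − 0.03) / 2.4590 = 2.6700 / 2.4590 = 1.0858

1.086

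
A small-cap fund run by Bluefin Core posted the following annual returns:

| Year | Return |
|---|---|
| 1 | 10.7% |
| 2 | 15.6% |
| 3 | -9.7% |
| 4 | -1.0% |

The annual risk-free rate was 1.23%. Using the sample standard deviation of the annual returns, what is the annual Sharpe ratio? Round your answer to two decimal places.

Mean return μ = 15.60 / 4 = 3.9000%
Sample σ = √[Σ(r − μ)² / 3] = √[392.1000 / 3] = √130.7000 = 11.4324%
Sharpe = (μ − rf) / σ = (3.9000 − 1.23) / 11.4324 = 2.6700 / 11.4324 = 0.2335

0.23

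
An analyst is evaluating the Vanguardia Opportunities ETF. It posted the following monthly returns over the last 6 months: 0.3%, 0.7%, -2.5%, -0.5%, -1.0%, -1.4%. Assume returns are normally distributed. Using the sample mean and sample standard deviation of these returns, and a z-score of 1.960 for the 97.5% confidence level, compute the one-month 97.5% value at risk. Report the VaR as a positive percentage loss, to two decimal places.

Mean return r̄ = -4.40 / 6 = -0.7333%
Σ(r − r̄)² = 6.8133; sample σ = √(6.8133/5) = 1.1673%
VaR = −(r̄ − z·σ) = −(-0.7333 − 1.960 × 1.1673) = −(-3.0212) = 3.0212%

3.02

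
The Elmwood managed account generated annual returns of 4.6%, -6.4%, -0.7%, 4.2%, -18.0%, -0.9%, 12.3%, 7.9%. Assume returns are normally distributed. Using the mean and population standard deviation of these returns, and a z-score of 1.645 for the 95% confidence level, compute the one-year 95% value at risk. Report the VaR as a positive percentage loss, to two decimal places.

μ = (4.6 − 6.4 − 0.7 + 4.2 − 18 − 0.9 + 12.3 + 7.9) / 8 = 3.00 / 8 = 0.3750%
Σ(r − μ)² = (4.6 − 0.3750)² + (-6.4 − 0.3750)² + … = 617.6350
population σ = √(617.6350 / 8) = √77.2044 = 8.7866%
VaR = −(μ − z·σ) = −(0.3750 − 1.645 × 8.7866) = −(-14.0790) = 14.0790%

14.08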